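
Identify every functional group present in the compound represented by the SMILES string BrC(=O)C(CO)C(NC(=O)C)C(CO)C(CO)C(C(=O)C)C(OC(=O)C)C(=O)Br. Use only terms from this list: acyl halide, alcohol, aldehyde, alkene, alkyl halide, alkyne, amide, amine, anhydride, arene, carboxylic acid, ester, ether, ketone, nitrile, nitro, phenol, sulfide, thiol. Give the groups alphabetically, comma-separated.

–C(=O)Br: carbonyl C bonded to C and to a halogen → acyl halide (not alkyl halide).
pendant –CH2OH on an sp³ backbone C → alcohol.
pendant –NHC(=O)CH3: N bonded to a carbonyl → amide (not amine).
pendant –CH2OH on an sp³ backbone C → alcohol.
pendant –CH2OH on an sp³ backbone C → alcohol.
pendant –COCH3: carbonyl C bonded to two carbons → ketone.
pendant –OC(=O)CH3: an acyloxy group → ester.
–C(=O)Br: carbonyl C bonded to C and to a halogen → acyl halide (not alkyl halide).

acyl halide, alcohol, amide, ester, ketone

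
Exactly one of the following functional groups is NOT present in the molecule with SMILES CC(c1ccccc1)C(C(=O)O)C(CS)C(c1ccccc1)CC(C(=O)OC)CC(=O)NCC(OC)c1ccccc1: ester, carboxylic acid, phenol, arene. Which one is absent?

phenol

ester: present (CH(COOCH3) — pendant –COOCH3: carbonyl C bonded to C and –OCH3 → ester).
arene: present (CH(C6H5) — pendant –C6H5: benzene ring → arene).
carboxylic acid: present (CH(COOH) — pendant –COOH: carbonyl C bonded to C and –OH → carboxylic acid).
phenol: no segment matches this pattern.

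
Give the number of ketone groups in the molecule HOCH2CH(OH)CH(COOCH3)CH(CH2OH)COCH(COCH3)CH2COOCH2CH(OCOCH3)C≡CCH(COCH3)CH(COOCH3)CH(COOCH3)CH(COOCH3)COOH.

3

Working along the chain:
  HOCH2: HO– on an sp³ carbon → alcohol.
  CH(OH): –OH on an sp³ carbon → alcohol (secondary).
  CH(COOCH3): pendant –COOCH3: carbonyl C bonded to C and –OCH3 → ester.
  CH(CH2OH): pendant –CH2OH on an sp³ backbone C → alcohol.
  CO: –C(=O)– with carbon on both sides → ketone.
  CH(COCH3): pendant –COCH3: carbonyl C bonded to two carbons → ketone.
  CH2COOCH2: –C(=O)–O–C with C on the carbonyl side → ester.
  CH(OCOCH3): pendant –OC(=O)CH3: an acyloxy group → ester.
  C≡C: C≡C triple bond → alkyne.
  CH(COCH3): pendant –COCH3: carbonyl C bonded to two carbons → ketone.
  CH(COOCH3): pendant –COOCH3: carbonyl C bonded to C and –OCH3 → ester.
  CH(COOCH3): pendant –COOCH3: carbonyl C bonded to C and –OCH3 → ester.
  CH(COOCH3): pendant –COOCH3: carbonyl C bonded to C and –OCH3 → ester.
  COOH: –COOH: carbonyl C bonded to –OH and C → carboxylic acid (the –OH is not a separate alcohol).
Ketone appears at: CO, CH(COCH3), CH(COCH3) → 3.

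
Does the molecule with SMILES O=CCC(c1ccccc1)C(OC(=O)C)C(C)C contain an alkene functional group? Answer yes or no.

terminal –CHO: carbonyl C bonded to H and C → aldehyde.
pendant –C6H5: benzene ring → arene.
pendant –OC(=O)CH3: an acyloxy group → ester.
In CH(C6H5), the C=C units are part of an aromatic ring, which is an arene, not an isolated alkene.
The groups actually present are: aldehyde, arene, ester.

no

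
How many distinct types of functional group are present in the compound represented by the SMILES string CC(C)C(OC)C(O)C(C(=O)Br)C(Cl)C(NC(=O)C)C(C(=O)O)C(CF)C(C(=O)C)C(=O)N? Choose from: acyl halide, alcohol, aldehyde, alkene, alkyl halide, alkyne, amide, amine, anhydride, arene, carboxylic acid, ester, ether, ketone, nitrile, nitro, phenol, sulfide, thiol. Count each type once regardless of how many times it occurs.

pendant –OCH3: C–O–C with sp³ C, no adjacent C=O → ether.
–OH on an sp³ carbon → alcohol (secondary).
pendant –C(=O)X: carbonyl C bonded to C and halogen → acyl halide.
halogen on an sp³ carbon → alkyl halide.
pendant –NHC(=O)CH3: N bonded to a carbonyl → amide (not amine).
pendant –COOH: carbonyl C bonded to C and –OH → carboxylic acid.
pendant –CH2X: halogen on sp³ carbon → alkyl halide.
pendant –COCH3: carbonyl C bonded to two carbons → ketone.
–C(=O)NH2: carbonyl C bonded to C and to N → amide (the N is not a separate amine).
Distinct types present: acyl halide, alcohol, alkyl halide, amide, carboxylic acid, ether, ketone.

7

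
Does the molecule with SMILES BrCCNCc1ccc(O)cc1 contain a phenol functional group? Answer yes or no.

yes

halogen on an sp³ carbon → alkyl halide.
C–N–C with sp³ carbons and no adjacent C=O → amine (secondary).
–OH attached directly to an aromatic ring → phenol (not alcohol); the ring itself is an arene.
The C6H4OH segment supplies the phenol: –OH attached directly to an aromatic ring → phenol (not alcohol); the ring itself is an arene.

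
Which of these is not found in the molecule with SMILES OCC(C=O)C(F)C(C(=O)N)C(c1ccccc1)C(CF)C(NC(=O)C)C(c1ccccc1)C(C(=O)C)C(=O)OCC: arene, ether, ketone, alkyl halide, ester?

ether

alkyl halide: present (CH(F) — halogen on an sp³ carbon → alkyl halide).
ketone: present (CH(COCH3) — pendant –COCH3: carbonyl C bonded to two carbons → ketone).
arene: present (CH(C6H5) — pendant –C6H5: benzene ring → arene).
ester: present (COOCH2CH3 — –C(=O)OCH2CH3: carbonyl C bonded to C and to –OEt → ester).
ether: absent. In COOCH2CH3, the C–O–C oxygen is adjacent to a C=O, so it belongs to an ester, not an ether.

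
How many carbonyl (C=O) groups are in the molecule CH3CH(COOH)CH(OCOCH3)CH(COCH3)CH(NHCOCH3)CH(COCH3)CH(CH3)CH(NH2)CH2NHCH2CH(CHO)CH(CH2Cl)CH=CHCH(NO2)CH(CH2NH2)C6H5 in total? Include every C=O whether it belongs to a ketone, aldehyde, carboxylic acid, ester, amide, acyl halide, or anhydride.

6

CH(COOH): carboxylic acid, 1 C=O (running total 1).
CH(OCOCH3): ester, 1 C=O (running total 2).
CH(COCH3): ketone, 1 C=O (running total 3).
CH(NHCOCH3): amide, 1 C=O (running total 4).
CH(COCH3): ketone, 1 C=O (running total 5).
CH(CHO): aldehyde, 1 C=O (running total 6).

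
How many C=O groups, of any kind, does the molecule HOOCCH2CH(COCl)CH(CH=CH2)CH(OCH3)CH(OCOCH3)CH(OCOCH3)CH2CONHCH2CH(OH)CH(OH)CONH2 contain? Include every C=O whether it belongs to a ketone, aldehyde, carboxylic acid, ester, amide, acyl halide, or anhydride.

HOOC: carboxylic acid, 1 C=O (running total 1).
CH(COCl): acyl halide, 1 C=O (running total 2).
CH(OCOCH3): ester, 1 C=O (running total 3).
CH(OCOCH3): ester, 1 C=O (running total 4).
CH2CONHCH2: amide, 1 C=O (running total 5).
CONH2: amide, 1 C=O (running total 6).

6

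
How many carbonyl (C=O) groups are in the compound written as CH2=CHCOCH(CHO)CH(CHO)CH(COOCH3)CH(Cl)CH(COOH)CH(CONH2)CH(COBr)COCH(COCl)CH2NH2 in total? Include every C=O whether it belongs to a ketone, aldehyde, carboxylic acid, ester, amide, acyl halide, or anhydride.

CO: ketone, 1 C=O (running total 1).
CH(CHO): aldehyde, 1 C=O (running total 2).
CH(CHO): aldehyde, 1 C=O (running total 3).
CH(COOCH3): ester, 1 C=O (running total 4).
CH(COOH): carboxylic acid, 1 C=O (running total 5).
CH(CONH2): amide, 1 C=O (running total 6).
CH(COBr): acyl halide, 1 C=O (running total 7).
CO: ketone, 1 C=O (running total 8).
CH(COCl): acyl halide, 1 C=O (running total 9).

9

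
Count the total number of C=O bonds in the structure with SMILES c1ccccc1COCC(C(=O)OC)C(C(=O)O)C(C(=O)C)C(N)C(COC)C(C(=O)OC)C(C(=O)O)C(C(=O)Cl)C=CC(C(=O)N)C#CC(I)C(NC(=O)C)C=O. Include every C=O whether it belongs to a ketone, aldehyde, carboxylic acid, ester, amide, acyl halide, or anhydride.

CH(COOCH3): ester, 1 C=O (running total 1).
CH(COOH): carboxylic acid, 1 C=O (running total 2).
CH(COCH3): ketone, 1 C=O (running total 3).
CH(COOCH3): ester, 1 C=O (running total 4).
CH(COOH): carboxylic acid, 1 C=O (running total 5).
CH(COCl): acyl halide, 1 C=O (running total 6).
CH(CONH2): amide, 1 C=O (running total 7).
CH(NHCOCH3): amide, 1 C=O (running total 8).
CHO: aldehyde, 1 C=O (running total 9).

9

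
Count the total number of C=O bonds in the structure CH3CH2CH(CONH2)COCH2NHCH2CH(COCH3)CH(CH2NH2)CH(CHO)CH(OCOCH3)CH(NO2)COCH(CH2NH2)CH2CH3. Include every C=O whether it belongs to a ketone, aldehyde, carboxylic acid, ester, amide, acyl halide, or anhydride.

6

CH(CONH2): amide, 1 C=O (running total 1).
CO: ketone, 1 C=O (running total 2).
CH(COCH3): ketone, 1 C=O (running total 3).
CH(CHO): aldehyde, 1 C=O (running total 4).
CH(OCOCH3): ester, 1 C=O (running total 5).
CO: ketone, 1 C=O (running total 6).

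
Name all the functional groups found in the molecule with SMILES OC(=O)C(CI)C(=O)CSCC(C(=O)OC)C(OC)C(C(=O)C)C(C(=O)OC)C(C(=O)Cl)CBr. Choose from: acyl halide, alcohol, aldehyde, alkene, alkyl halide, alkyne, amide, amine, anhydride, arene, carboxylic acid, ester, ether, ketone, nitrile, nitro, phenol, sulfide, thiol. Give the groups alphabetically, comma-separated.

acyl halide, alkyl halide, carboxylic acid, ester, ether, ketone, sulfide

–COOH: carbonyl C bonded to –OH and C → carboxylic acid (the –OH is not a separate alcohol).
pendant –CH2X: halogen on sp³ carbon → alkyl halide.
–C(=O)– with carbon on both sides → ketone.
C–S–C linkage → sulfide (thioether).
pendant –COOCH3: carbonyl C bonded to C and –OCH3 → ester.
pendant –OCH3: C–O–C with sp³ C, no adjacent C=O → ether.
pendant –COCH3: carbonyl C bonded to two carbons → ketone.
pendant –COOCH3: carbonyl C bonded to C and –OCH3 → ester.
pendant –C(=O)X: carbonyl C bonded to C and halogen → acyl halide.
halogen on an sp³ carbon → alkyl halide.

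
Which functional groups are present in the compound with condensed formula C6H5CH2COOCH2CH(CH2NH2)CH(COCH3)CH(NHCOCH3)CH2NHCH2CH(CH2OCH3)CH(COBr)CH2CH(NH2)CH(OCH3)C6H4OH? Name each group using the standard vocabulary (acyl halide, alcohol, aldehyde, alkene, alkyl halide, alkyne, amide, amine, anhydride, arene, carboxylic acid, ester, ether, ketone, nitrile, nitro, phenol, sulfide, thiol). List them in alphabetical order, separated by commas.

acyl halide, amide, amine, arene, ester, ether, ketone, phenol

C6H5– phenyl ring → arene.
–C(=O)–O–C with C on the carbonyl side → ester.
pendant –CH2NH2: N on sp³ C, no adjacent C=O → amine.
pendant –COCH3: carbonyl C bonded to two carbons → ketone.
pendant –NHC(=O)CH3: N bonded to a carbonyl → amide (not amine).
C–N–C with sp³ carbons and no adjacent C=O → amine (secondary).
pendant –CH2OCH3: C–O–C linkage → ether.
pendant –C(=O)X: carbonyl C bonded to C and halogen → acyl halide.
–NH2 on an sp³ carbon with no adjacent C=O → amine.
pendant –OCH3: C–O–C with sp³ C, no adjacent C=O → ether.
–OH attached directly to an aromatic ring → phenol (not alcohol); the ring itself is an arene.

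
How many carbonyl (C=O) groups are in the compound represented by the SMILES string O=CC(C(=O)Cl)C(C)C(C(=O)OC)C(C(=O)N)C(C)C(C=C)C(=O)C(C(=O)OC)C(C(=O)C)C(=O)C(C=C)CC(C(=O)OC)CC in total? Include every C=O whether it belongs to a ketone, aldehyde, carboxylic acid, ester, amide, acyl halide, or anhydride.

9

OHC: aldehyde, 1 C=O (running total 1).
CH(COCl): acyl halide, 1 C=O (running total 2).
CH(COOCH3): ester, 1 C=O (running total 3).
CH(CONH2): amide, 1 C=O (running total 4).
CO: ketone, 1 C=O (running total 5).
CH(COOCH3): ester, 1 C=O (running total 6).
CH(COCH3): ketone, 1 C=O (running total 7).
CO: ketone, 1 C=O (running total 8).
CH(COOCH3): ester, 1 C=O (running total 9).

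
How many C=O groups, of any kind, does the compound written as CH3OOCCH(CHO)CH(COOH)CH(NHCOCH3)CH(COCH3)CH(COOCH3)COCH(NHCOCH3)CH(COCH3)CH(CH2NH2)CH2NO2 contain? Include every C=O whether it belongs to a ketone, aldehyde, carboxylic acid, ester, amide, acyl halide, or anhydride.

CH3OOC: ester, 1 C=O (running total 1).
CH(CHO): aldehyde, 1 C=O (running total 2).
CH(COOH): carboxylic acid, 1 C=O (running total 3).
CH(NHCOCH3): amide, 1 C=O (running total 4).
CH(COCH3): ketone, 1 C=O (running total 5).
CH(COOCH3): ester, 1 C=O (running total 6).
CO: ketone, 1 C=O (running total 7).
CH(NHCOCH3): amide, 1 C=O (running total 8).
CH(COCH3): ketone, 1 C=O (running total 9).

9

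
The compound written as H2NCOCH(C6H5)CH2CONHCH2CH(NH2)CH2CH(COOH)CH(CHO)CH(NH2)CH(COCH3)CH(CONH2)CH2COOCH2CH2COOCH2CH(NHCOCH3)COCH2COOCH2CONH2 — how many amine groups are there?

Reading the structure from left to right:
  H2NCO: –C(=O)NH2: carbonyl C bonded to C and to N → amide (the N is not a separate amine).
  CH(C6H5): pendant –C6H5: benzene ring → arene.
  CH2CONHCH2: –C(=O)–N– linkage → amide (the N is not an amine).
  CH(NH2): –NH2 on an sp³ carbon with no adjacent C=O → amine.
  CH(COOH): pendant –COOH: carbonyl C bonded to C and –OH → carboxylic acid.
  CH(CHO): pendant –CHO: carbonyl C bonded to C and H → aldehyde.
  CH(NH2): –NH2 on an sp³ carbon with no adjacent C=O → amine.
  CH(COCH3): pendant –COCH3: carbonyl C bonded to two carbons → ketone.
  CH(CONH2): pendant –CONH2: carbonyl C bonded to C and N → amide.
  CH2COOCH2: –C(=O)–O–C with C on the carbonyl side → ester.
  CH2COOCH2: –C(=O)–O–C with C on the carbonyl side → ester.
  CH(NHCOCH3): pendant –NHC(=O)CH3: N bonded to a carbonyl → amide (not amine).
  CO: –C(=O)– with carbon on both sides → ketone.
  CH2COOCH2: –C(=O)–O–C with C on the carbonyl side → ester.
  CONH2: –C(=O)NH2: carbonyl C bonded to C and to N → amide (the N is not a separate amine).
Amine appears at: CH(NH2), CH(NH2) → 2.

2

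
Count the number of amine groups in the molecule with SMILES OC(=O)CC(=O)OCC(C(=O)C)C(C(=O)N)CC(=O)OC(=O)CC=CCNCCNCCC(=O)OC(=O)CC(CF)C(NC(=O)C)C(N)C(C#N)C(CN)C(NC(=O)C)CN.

5

Taking each segment in turn:
  HOOC: –COOH: carbonyl C bonded to –OH and C → carboxylic acid (the –OH is not a separate alcohol).
  CH2COOCH2: –C(=O)–O–C with C on the carbonyl side → ester.
  CH(COCH3): pendant –COCH3: carbonyl C bonded to two carbons → ketone.
  CH(CONH2): pendant –CONH2: carbonyl C bonded to C and N → amide.
  CH2CO-O-COCH2: two acyl groups sharing one oxygen, –C(=O)–O–C(=O)– → anhydride.
  CH=CH: C=C double bond → alkene.
  CH2NHCH2: C–N–C with sp³ carbons and no adjacent C=O → amine (secondary).
  CH2NHCH2: C–N–C with sp³ carbons and no adjacent C=O → amine (secondary).
  CH2CO-O-COCH2: two acyl groups sharing one oxygen, –C(=O)–O–C(=O)– → anhydride.
  CH(CH2F): pendant –CH2X: halogen on sp³ carbon → alkyl halide.
  CH(NHCOCH3): pendant –NHC(=O)CH3: N bonded to a carbonyl → amide (not amine).
  CH(NH2): –NH2 on an sp³ carbon with no adjacent C=O → amine.
  CH(CN): pendant –C≡N: nitrile.
  CH(CH2NH2): pendant –CH2NH2: N on sp³ C, no adjacent C=O → amine.
  CH(NHCOCH3): pendant –NHC(=O)CH3: N bonded to a carbonyl → amide (not amine).
  CH2NH2: –NH2 on an sp³ carbon with no adjacent C=O → amine.
Amine appears at: CH2NHCH2, CH2NHCH2, CH(NH2), CH(CH2NH2), CH2NH2 → 5.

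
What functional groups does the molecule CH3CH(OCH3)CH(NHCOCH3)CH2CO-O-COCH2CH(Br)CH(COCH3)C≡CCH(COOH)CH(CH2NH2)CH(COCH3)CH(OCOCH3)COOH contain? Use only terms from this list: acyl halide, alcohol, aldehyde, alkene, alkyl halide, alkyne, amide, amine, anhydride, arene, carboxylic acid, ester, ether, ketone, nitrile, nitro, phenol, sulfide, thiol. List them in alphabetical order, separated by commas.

alkyl halide, alkyne, amide, amine, anhydride, carboxylic acid, ester, ether, ketone

Reading the structure from left to right:
  CH(OCH3): pendant –OCH3: C–O–C with sp³ C, no adjacent C=O → ether.
  CH(NHCOCH3): pendant –NHC(=O)CH3: N bonded to a carbonyl → amide (not amine).
  CH2CO-O-COCH2: two acyl groups sharing one oxygen, –C(=O)–O–C(=O)– → anhydride.
  CH(Br): halogen on an sp³ carbon → alkyl halide.
  CH(COCH3): pendant –COCH3: carbonyl C bonded to two carbons → ketone.
  C≡C: C≡C triple bond → alkyne.
  CH(COOH): pendant –COOH: carbonyl C bonded to C and –OH → carboxylic acid.
  CH(CH2NH2): pendant –CH2NH2: N on sp³ C, no adjacent C=O → amine.
  CH(COCH3): pendant –COCH3: carbonyl C bonded to two carbons → ketone.
  CH(OCOCH3): pendant –OC(=O)CH3: an acyloxy group → ester.
  COOH: –COOH: carbonyl C bonded to –OH and C → carboxylic acid (the –OH is not a separate alcohol).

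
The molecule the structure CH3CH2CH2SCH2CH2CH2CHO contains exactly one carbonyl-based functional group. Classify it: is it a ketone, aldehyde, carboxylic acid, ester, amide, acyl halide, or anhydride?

The carbonyl is in the CHO segment: terminal –CHO: carbonyl C bonded to H and C → aldehyde.

aldehyde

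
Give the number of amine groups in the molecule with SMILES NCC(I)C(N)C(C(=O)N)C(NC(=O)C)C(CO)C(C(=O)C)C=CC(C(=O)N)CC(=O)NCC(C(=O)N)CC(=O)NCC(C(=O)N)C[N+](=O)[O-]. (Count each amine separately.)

Working along the chain:
  H2NCH2: –NH2 on an sp³ carbon with no adjacent C=O → amine.
  CH(I): halogen on an sp³ carbon → alkyl halide.
  CH(NH2): –NH2 on an sp³ carbon with no adjacent C=O → amine.
  CH(CONH2): pendant –CONH2: carbonyl C bonded to C and N → amide.
  CH(NHCOCH3): pendant –NHC(=O)CH3: N bonded to a carbonyl → amide (not amine).
  CH(CH2OH): pendant –CH2OH on an sp³ backbone C → alcohol.
  CH(COCH3): pendant –COCH3: carbonyl C bonded to two carbons → ketone.
  CH=CH: C=C double bond → alkene.
  CH(CONH2): pendant –CONH2: carbonyl C bonded to C and N → amide.
  CH2CONHCH2: –C(=O)–N– linkage → amide (the N is not an amine).
  CH(CONH2): pendant –CONH2: carbonyl C bonded to C and N → amide.
  CH2CONHCH2: –C(=O)–N– linkage → amide (the N is not an amine).
  CH(CONH2): pendant –CONH2: carbonyl C bonded to C and N → amide.
  CH2NO2: –NO2 on carbon → nitro group.
Amine appears at: H2NCH2, CH(NH2) → 2.

2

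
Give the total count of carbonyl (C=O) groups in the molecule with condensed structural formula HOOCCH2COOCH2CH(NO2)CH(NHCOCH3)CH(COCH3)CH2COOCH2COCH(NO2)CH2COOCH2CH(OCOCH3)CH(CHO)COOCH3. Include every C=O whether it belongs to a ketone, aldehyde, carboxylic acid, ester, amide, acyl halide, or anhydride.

10

HOOC: carboxylic acid, 1 C=O (running total 1).
CH2COOCH2: ester, 1 C=O (running total 2).
CH(NHCOCH3): amide, 1 C=O (running total 3).
CH(COCH3): ketone, 1 C=O (running total 4).
CH2COOCH2: ester, 1 C=O (running total 5).
CO: ketone, 1 C=O (running total 6).
CH2COOCH2: ester, 1 C=O (running total 7).
CH(OCOCH3): ester, 1 C=O (running total 8).
CH(CHO): aldehyde, 1 C=O (running total 9).
COOCH3: ester, 1 C=O (running total 10).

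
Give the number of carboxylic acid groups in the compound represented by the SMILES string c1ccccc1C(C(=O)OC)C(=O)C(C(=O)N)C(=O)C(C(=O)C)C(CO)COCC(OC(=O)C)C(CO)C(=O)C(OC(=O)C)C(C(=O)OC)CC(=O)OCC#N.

0

Taking each segment in turn:
  C6H5: C6H5– phenyl ring → arene.
  CH(COOCH3): pendant –COOCH3: carbonyl C bonded to C and –OCH3 → ester.
  CO: –C(=O)– with carbon on both sides → ketone.
  CH(CONH2): pendant –CONH2: carbonyl C bonded to C and N → amide.
  CO: –C(=O)– with carbon on both sides → ketone.
  CH(COCH3): pendant –COCH3: carbonyl C bonded to two carbons → ketone.
  CH(CH2OH): pendant –CH2OH on an sp³ backbone C → alcohol.
  CH2OCH2: C–O–C with sp³ carbons on both sides and no adjacent C=O → ether.
  CH(OCOCH3): pendant –OC(=O)CH3: an acyloxy group → ester.
  CH(CH2OH): pendant –CH2OH on an sp³ backbone C → alcohol.
  CO: –C(=O)– with carbon on both sides → ketone.
  CH(OCOCH3): pendant –OC(=O)CH3: an acyloxy group → ester.
  CH(COOCH3): pendant –COOCH3: carbonyl C bonded to C and –OCH3 → ester.
  CH2COOCH2: –C(=O)–O–C with C on the carbonyl side → ester.
  CN: –C≡N: carbon triple-bonded to nitrogen → nitrile.
No segment is a carboxylic acid: CH(COOCH3) is ester, not carboxylic acid; CH(CONH2) is amide, not carboxylic acid; CH(CH2OH) is alcohol, not carboxylic acid. → 0.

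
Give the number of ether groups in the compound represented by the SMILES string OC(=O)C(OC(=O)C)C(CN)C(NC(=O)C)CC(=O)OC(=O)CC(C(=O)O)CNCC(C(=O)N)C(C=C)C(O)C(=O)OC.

Working along the chain:
  HOOC: –COOH: carbonyl C bonded to –OH and C → carboxylic acid (the –OH is not a separate alcohol).
  CH(OCOCH3): pendant –OC(=O)CH3: an acyloxy group → ester.
  CH(CH2NH2): pendant –CH2NH2: N on sp³ C, no adjacent C=O → amine.
  CH(NHCOCH3): pendant –NHC(=O)CH3: N bonded to a carbonyl → amide (not amine).
  CH2CO-O-COCH2: two acyl groups sharing one oxygen, –C(=O)–O–C(=O)– → anhydride.
  CH(COOH): pendant –COOH: carbonyl C bonded to C and –OH → carboxylic acid.
  CH2NHCH2: C–N–C with sp³ carbons and no adjacent C=O → amine (secondary).
  CH(CONH2): pendant –CONH2: carbonyl C bonded to C and N → amide.
  CH(CH=CH2): pendant –CH=CH2: C=C double bond → alkene.
  CH(OH): –OH on an sp³ carbon → alcohol (secondary).
  COOCH3: –C(=O)OCH3: carbonyl C bonded to C and to –OCH3 → ester (not ketone + ether).
No segment is a ether: CH(OCOCH3) is ester, not ether; CH2CO-O-COCH2 is anhydride, not ether; CH(OH) is alcohol, not ether. → 0.

0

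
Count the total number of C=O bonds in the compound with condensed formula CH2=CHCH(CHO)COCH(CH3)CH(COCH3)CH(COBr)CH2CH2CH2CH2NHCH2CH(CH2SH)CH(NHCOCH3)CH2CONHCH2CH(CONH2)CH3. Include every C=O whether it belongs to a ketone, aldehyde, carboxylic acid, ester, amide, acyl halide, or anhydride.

CH(CHO): aldehyde, 1 C=O (running total 1).
CO: ketone, 1 C=O (running total 2).
CH(COCH3): ketone, 1 C=O (running total 3).
CH(COBr): acyl halide, 1 C=O (running total 4).
CH(NHCOCH3): amide, 1 C=O (running total 5).
CH2CONHCH2: amide, 1 C=O (running total 6).
CH(CONH2): amide, 1 C=O (running total 7).

7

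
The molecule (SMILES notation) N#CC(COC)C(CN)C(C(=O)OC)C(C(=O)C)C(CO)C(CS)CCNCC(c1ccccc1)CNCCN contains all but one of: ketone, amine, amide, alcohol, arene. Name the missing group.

amide

ketone: present (CH(COCH3) — pendant –COCH3: carbonyl C bonded to two carbons → ketone).
amine: present (CH(CH2NH2) — pendant –CH2NH2: N on sp³ C, no adjacent C=O → amine).
arene: present (CH(C6H5) — pendant –C6H5: benzene ring → arene).
alcohol: present (CH(CH2OH) — pendant –CH2OH on an sp³ backbone C → alcohol).
amide: no segment matches this pattern.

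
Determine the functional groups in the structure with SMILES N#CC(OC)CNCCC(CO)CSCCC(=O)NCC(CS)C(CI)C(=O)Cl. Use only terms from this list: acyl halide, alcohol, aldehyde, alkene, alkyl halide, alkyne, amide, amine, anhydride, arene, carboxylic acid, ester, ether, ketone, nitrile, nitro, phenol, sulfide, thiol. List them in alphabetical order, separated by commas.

Working along the chain:
  N≡C: N≡C–: carbon triple-bonded to nitrogen → nitrile.
  CH(OCH3): pendant –OCH3: C–O–C with sp³ C, no adjacent C=O → ether.
  CH2NHCH2: C–N–C with sp³ carbons and no adjacent C=O → amine (secondary).
  CH(CH2OH): pendant –CH2OH on an sp³ backbone C → alcohol.
  CH2SCH2: C–S–C linkage → sulfide (thioether).
  CH2CONHCH2: –C(=O)–N– linkage → amide (the N is not an amine).
  CH(CH2SH): pendant –CH2SH → thiol.
  CH(CH2I): pendant –CH2X: halogen on sp³ carbon → alkyl halide.
  COCl: –C(=O)Cl: carbonyl C bonded to C and to a halogen → acyl halide (not alkyl halide).

acyl halide, alcohol, alkyl halide, amide, amine, ether, nitrile, sulfide, thiol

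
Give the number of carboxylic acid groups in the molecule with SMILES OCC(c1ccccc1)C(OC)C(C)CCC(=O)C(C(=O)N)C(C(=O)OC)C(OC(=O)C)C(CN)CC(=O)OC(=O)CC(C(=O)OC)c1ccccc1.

Taking each segment in turn:
  HOCH2: HO– on an sp³ carbon → alcohol.
  CH(C6H5): pendant –C6H5: benzene ring → arene.
  CH(OCH3): pendant –OCH3: C–O–C with sp³ C, no adjacent C=O → ether.
  CO: –C(=O)– with carbon on both sides → ketone.
  CH(CONH2): pendant –CONH2: carbonyl C bonded to C and N → amide.
  CH(COOCH3): pendant –COOCH3: carbonyl C bonded to C and –OCH3 → ester.
  CH(OCOCH3): pendant –OC(=O)CH3: an acyloxy group → ester.
  CH(CH2NH2): pendant –CH2NH2: N on sp³ C, no adjacent C=O → amine.
  CH2CO-O-COCH2: two acyl groups sharing one oxygen, –C(=O)–O–C(=O)– → anhydride.
  CH(COOCH3): pendant –COOCH3: carbonyl C bonded to C and –OCH3 → ester.
  C6H5: –C6H5 phenyl ring → arene.
No segment is a carboxylic acid: HOCH2 is alcohol, not carboxylic acid; CH(CONH2) is amide, not carboxylic acid; CH(COOCH3) is ester, not carboxylic acid. → 0.

0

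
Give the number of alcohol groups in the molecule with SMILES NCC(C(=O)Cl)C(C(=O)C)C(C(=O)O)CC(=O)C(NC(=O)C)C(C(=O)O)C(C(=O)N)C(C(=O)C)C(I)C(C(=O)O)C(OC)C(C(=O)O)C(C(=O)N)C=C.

0

Working along the chain:
  H2NCH2: –NH2 on an sp³ carbon with no adjacent C=O → amine.
  CH(COCl): pendant –C(=O)X: carbonyl C bonded to C and halogen → acyl halide.
  CH(COCH3): pendant –COCH3: carbonyl C bonded to two carbons → ketone.
  CH(COOH): pendant –COOH: carbonyl C bonded to C and –OH → carboxylic acid.
  CO: –C(=O)– with carbon on both sides → ketone.
  CH(NHCOCH3): pendant –NHC(=O)CH3: N bonded to a carbonyl → amide (not amine).
  CH(COOH): pendant –COOH: carbonyl C bonded to C and –OH → carboxylic acid.
  CH(CONH2): pendant –CONH2: carbonyl C bonded to C and N → amide.
  CH(COCH3): pendant –COCH3: carbonyl C bonded to two carbons → ketone.
  CH(I): halogen on an sp³ carbon → alkyl halide.
  CH(COOH): pendant –COOH: carbonyl C bonded to C and –OH → carboxylic acid.
  CH(OCH3): pendant –OCH3: C–O–C with sp³ C, no adjacent C=O → ether.
  CH(COOH): pendant –COOH: carbonyl C bonded to C and –OH → carboxylic acid.
  CH(CONH2): pendant –CONH2: carbonyl C bonded to C and N → amide.
  CH=CH2: C=C double bond → alkene.
No segment is a alcohol: CH(COCH3) is ketone, not alcohol; CH(COOH) is carboxylic acid, not alcohol; CO is ketone, not alcohol. → 0.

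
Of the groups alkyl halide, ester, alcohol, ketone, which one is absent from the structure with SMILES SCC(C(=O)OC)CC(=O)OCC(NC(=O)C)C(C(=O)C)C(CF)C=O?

alcohol

ester: present (CH(COOCH3) — pendant –COOCH3: carbonyl C bonded to C and –OCH3 → ester).
ketone: present (CH(COCH3) — pendant –COCH3: carbonyl C bonded to two carbons → ketone).
alkyl halide: present (CH(CH2F) — pendant –CH2X: halogen on sp³ carbon → alkyl halide).
alcohol: no segment matches this pattern.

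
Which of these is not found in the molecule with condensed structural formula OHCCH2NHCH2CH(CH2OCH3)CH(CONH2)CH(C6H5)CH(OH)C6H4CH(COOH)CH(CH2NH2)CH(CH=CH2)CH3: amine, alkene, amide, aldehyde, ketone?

ketone

amide: present (CH(CONH2) — pendant –CONH2: carbonyl C bonded to C and N → amide).
aldehyde: present (OHC — terminal –CHO: carbonyl C bonded to H and C → aldehyde).
alkene: present (CH(CH=CH2) — pendant –CH=CH2: C=C double bond → alkene).
amine: present (CH2NHCH2 — C–N–C with sp³ carbons and no adjacent C=O → amine (secondary)).
ketone: absent. In CH(CONH2), the C=O is bonded to nitrogen, which defines an amide, not a ketone. In CH(COOH), the C=O bears an –OH, making it a carboxylic acid rather than a ketone. In OHC, the carbonyl carbon carries an H, so it is an aldehyde, not a ketone.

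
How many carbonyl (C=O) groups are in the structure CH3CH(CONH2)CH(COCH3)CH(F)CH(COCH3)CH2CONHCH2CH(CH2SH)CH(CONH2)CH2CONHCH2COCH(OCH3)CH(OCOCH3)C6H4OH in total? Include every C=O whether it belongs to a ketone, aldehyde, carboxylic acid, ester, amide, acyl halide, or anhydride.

8

CH(CONH2): amide, 1 C=O (running total 1).
CH(COCH3): ketone, 1 C=O (running total 2).
CH(COCH3): ketone, 1 C=O (running total 3).
CH2CONHCH2: amide, 1 C=O (running total 4).
CH(CONH2): amide, 1 C=O (running total 5).
CH2CONHCH2: amide, 1 C=O (running total 6).
CO: ketone, 1 C=O (running total 7).
CH(OCOCH3): ester, 1 C=O (running total 8).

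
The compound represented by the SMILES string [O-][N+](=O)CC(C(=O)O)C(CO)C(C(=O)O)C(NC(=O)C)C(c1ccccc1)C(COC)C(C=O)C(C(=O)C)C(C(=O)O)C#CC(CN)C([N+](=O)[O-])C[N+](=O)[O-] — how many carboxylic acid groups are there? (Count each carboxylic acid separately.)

–NO2 on carbon → nitro group.
pendant –COOH: carbonyl C bonded to C and –OH → carboxylic acid.
pendant –CH2OH on an sp³ backbone C → alcohol.
pendant –COOH: carbonyl C bonded to C and –OH → carboxylic acid.
pendant –NHC(=O)CH3: N bonded to a carbonyl → amide (not amine).
pendant –C6H5: benzene ring → arene.
pendant –CH2OCH3: C–O–C linkage → ether.
pendant –CHO: carbonyl C bonded to C and H → aldehyde.
pendant –COCH3: carbonyl C bonded to two carbons → ketone.
pendant –COOH: carbonyl C bonded to C and –OH → carboxylic acid.
C≡C triple bond → alkyne.
pendant –CH2NH2: N on sp³ C, no adjacent C=O → amine.
–NO2 on an sp³ carbon → nitro (the N=O is not a carbonyl).
–NO2 on carbon → nitro group.
Carboxylic acid appears at: CH(COOH), CH(COOH), CH(COOH) → 3.

3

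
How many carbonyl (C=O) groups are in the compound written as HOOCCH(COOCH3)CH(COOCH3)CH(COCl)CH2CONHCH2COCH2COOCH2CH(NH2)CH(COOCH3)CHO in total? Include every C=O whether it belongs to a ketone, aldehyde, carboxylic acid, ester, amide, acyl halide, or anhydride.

9

HOOC: carboxylic acid, 1 C=O (running total 1).
CH(COOCH3): ester, 1 C=O (running total 2).
CH(COOCH3): ester, 1 C=O (running total 3).
CH(COCl): acyl halide, 1 C=O (running total 4).
CH2CONHCH2: amide, 1 C=O (running total 5).
CO: ketone, 1 C=O (running total 6).
CH2COOCH2: ester, 1 C=O (running total 7).
CH(COOCH3): ester, 1 C=O (running total 8).
CHO: aldehyde, 1 C=O (running total 9).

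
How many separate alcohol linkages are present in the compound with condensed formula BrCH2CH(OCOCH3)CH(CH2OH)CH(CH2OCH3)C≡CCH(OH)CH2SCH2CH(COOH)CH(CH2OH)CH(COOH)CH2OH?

4

halogen on an sp³ carbon → alkyl halide.
pendant –OC(=O)CH3: an acyloxy group → ester.
pendant –CH2OH on an sp³ backbone C → alcohol.
pendant –CH2OCH3: C–O–C linkage → ether.
C≡C triple bond → alkyne.
–OH on an sp³ carbon → alcohol (secondary).
C–S–C linkage → sulfide (thioether).
pendant –COOH: carbonyl C bonded to C and –OH → carboxylic acid.
pendant –CH2OH on an sp³ backbone C → alcohol.
pendant –COOH: carbonyl C bonded to C and –OH → carboxylic acid.
–OH on an sp³ carbon → alcohol.
Alcohol appears at: CH(CH2OH), CH(OH), CH(CH2OH), CH2OH → 4.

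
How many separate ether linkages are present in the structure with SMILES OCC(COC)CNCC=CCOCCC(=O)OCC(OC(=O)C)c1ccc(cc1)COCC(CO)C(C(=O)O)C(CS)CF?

3

HO– on an sp³ carbon → alcohol.
pendant –CH2OCH3: C–O–C linkage → ether.
C–N–C with sp³ carbons and no adjacent C=O → amine (secondary).
C=C double bond → alkene.
C–O–C with sp³ carbons on both sides and no adjacent C=O → ether.
–C(=O)–O–C with C on the carbonyl side → ester.
pendant –OC(=O)CH3: an acyloxy group → ester.
para-disubstituted benzene ring → arene.
C–O–C with sp³ carbons on both sides and no adjacent C=O → ether.
pendant –CH2OH on an sp³ backbone C → alcohol.
pendant –COOH: carbonyl C bonded to C and –OH → carboxylic acid.
pendant –CH2SH → thiol.
halogen on an sp³ carbon → alkyl halide.
Ether appears at: CH(CH2OCH3), CH2OCH2, CH2OCH2 → 3.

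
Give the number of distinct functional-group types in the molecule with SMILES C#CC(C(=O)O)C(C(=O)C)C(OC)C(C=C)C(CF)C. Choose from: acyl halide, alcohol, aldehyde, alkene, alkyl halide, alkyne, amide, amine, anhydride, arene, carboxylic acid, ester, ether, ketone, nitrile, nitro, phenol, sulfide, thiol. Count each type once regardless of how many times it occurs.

6

C≡C triple bond → alkyne.
pendant –COOH: carbonyl C bonded to C and –OH → carboxylic acid.
pendant –COCH3: carbonyl C bonded to two carbons → ketone.
pendant –OCH3: C–O–C with sp³ C, no adjacent C=O → ether.
pendant –CH=CH2: C=C double bond → alkene.
pendant –CH2X: halogen on sp³ carbon → alkyl halide.
Distinct types present: alkene, alkyl halide, alkyne, carboxylic acid, ether, ketone.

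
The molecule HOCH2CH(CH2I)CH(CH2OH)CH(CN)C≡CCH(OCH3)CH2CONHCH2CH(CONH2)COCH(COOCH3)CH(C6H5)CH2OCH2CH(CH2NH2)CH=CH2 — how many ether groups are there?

Taking each segment in turn:
  HOCH2: HO– on an sp³ carbon → alcohol.
  CH(CH2I): pendant –CH2X: halogen on sp³ carbon → alkyl halide.
  CH(CH2OH): pendant –CH2OH on an sp³ backbone C → alcohol.
  CH(CN): pendant –C≡N: nitrile.
  C≡C: C≡C triple bond → alkyne.
  CH(OCH3): pendant –OCH3: C–O–C with sp³ C, no adjacent C=O → ether.
  CH2CONHCH2: –C(=O)–N– linkage → amide (the N is not an amine).
  CH(CONH2): pendant –CONH2: carbonyl C bonded to C and N → amide.
  CO: –C(=O)– with carbon on both sides → ketone.
  CH(COOCH3): pendant –COOCH3: carbonyl C bonded to C and –OCH3 → ester.
  CH(C6H5): pendant –C6H5: benzene ring → arene.
  CH2OCH2: C–O–C with sp³ carbons on both sides and no adjacent C=O → ether.
  CH(CH2NH2): pendant –CH2NH2: N on sp³ C, no adjacent C=O → amine.
  CH=CH2: C=C double bond → alkene.
Ether appears at: CH(OCH3), CH2OCH2 → 2.

2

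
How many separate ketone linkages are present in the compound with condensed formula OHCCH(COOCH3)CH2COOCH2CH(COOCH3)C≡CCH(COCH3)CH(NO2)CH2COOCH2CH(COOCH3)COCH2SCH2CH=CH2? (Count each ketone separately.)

2

Working along the chain:
  OHC: terminal –CHO: carbonyl C bonded to H and C → aldehyde.
  CH(COOCH3): pendant –COOCH3: carbonyl C bonded to C and –OCH3 → ester.
  CH2COOCH2: –C(=O)–O–C with C on the carbonyl side → ester.
  CH(COOCH3): pendant –COOCH3: carbonyl C bonded to C and –OCH3 → ester.
  C≡C: C≡C triple bond → alkyne.
  CH(COCH3): pendant –COCH3: carbonyl C bonded to two carbons → ketone.
  CH(NO2): –NO2 on an sp³ carbon → nitro (the N=O is not a carbonyl).
  CH2COOCH2: –C(=O)–O–C with C on the carbonyl side → ester.
  CH(COOCH3): pendant –COOCH3: carbonyl C bonded to C and –OCH3 → ester.
  CO: –C(=O)– with carbon on both sides → ketone.
  CH2SCH2: C–S–C linkage → sulfide (thioether).
  CH=CH2: C=C double bond → alkene.
Ketone appears at: CH(COCH3), CO → 2.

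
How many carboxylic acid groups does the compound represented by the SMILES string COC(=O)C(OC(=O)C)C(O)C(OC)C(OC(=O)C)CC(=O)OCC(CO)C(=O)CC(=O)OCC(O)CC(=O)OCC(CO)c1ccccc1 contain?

0

CH3O–C(=O)–: carbonyl C bonded to C and to –OCH3 → ester (not ketone + ether).
pendant –OC(=O)CH3: an acyloxy group → ester.
–OH on an sp³ carbon → alcohol (secondary).
pendant –OCH3: C–O–C with sp³ C, no adjacent C=O → ether.
pendant –OC(=O)CH3: an acyloxy group → ester.
–C(=O)–O–C with C on the carbonyl side → ester.
pendant –CH2OH on an sp³ backbone C → alcohol.
–C(=O)– with carbon on both sides → ketone.
–C(=O)–O–C with C on the carbonyl side → ester.
–OH on an sp³ carbon → alcohol (secondary).
–C(=O)–O–C with C on the carbonyl side → ester.
pendant –CH2OH on an sp³ backbone C → alcohol.
–C6H5 phenyl ring → arene.
No segment is a carboxylic acid: CH3OOC is ester, not carboxylic acid; CH(OCOCH3) is ester, not carboxylic acid; CH(OH) is alcohol, not carboxylic acid. → 0.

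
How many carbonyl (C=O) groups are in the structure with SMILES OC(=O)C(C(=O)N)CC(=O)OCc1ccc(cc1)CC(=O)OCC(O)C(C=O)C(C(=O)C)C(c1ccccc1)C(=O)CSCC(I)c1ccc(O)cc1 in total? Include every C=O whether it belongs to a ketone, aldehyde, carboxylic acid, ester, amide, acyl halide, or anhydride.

HOOC: carboxylic acid, 1 C=O (running total 1).
CH(CONH2): amide, 1 C=O (running total 2).
CH2COOCH2: ester, 1 C=O (running total 3).
CH2COOCH2: ester, 1 C=O (running total 4).
CH(CHO): aldehyde, 1 C=O (running total 5).
CH(COCH3): ketone, 1 C=O (running total 6).
CO: ketone, 1 C=O (running total 7).

7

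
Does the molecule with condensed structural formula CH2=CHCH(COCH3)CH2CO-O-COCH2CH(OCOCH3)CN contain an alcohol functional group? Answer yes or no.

no

C=C double bond → alkene.
pendant –COCH3: carbonyl C bonded to two carbons → ketone.
two acyl groups sharing one oxygen, –C(=O)–O–C(=O)– → anhydride.
pendant –OC(=O)CH3: an acyloxy group → ester.
–C≡N: carbon triple-bonded to nitrogen → nitrile.
The groups actually present are: alkene, anhydride, ester, ketone, nitrile.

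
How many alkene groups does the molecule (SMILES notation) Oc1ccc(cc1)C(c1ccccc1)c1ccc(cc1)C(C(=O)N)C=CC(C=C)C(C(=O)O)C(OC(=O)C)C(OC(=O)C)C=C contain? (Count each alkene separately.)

3

Taking each segment in turn:
  HOC6H4: –OH attached directly to an aromatic ring → phenol (not alcohol); the ring itself is an arene.
  CH(C6H5): pendant –C6H5: benzene ring → arene.
  C6H4: para-disubstituted benzene ring → arene.
  CH(CONH2): pendant –CONH2: carbonyl C bonded to C and N → amide.
  CH=CH: C=C double bond → alkene.
  CH(CH=CH2): pendant –CH=CH2: C=C double bond → alkene.
  CH(COOH): pendant –COOH: carbonyl C bonded to C and –OH → carboxylic acid.
  CH(OCOCH3): pendant –OC(=O)CH3: an acyloxy group → ester.
  CH(OCOCH3): pendant –OC(=O)CH3: an acyloxy group → ester.
  CH=CH2: C=C double bond → alkene.
Alkene appears at: CH=CH, CH(CH=CH2), CH=CH2 → 3.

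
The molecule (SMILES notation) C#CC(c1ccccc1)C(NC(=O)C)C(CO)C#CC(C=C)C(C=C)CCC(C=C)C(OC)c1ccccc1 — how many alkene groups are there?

C≡C triple bond → alkyne.
pendant –C6H5: benzene ring → arene.
pendant –NHC(=O)CH3: N bonded to a carbonyl → amide (not amine).
pendant –CH2OH on an sp³ backbone C → alcohol.
C≡C triple bond → alkyne.
pendant –CH=CH2: C=C double bond → alkene.
pendant –CH=CH2: C=C double bond → alkene.
pendant –CH=CH2: C=C double bond → alkene.
pendant –OCH3: C–O–C with sp³ C, no adjacent C=O → ether.
–C6H5 phenyl ring → arene.
Alkene appears at: CH(CH=CH2), CH(CH=CH2), CH(CH=CH2) → 3.

3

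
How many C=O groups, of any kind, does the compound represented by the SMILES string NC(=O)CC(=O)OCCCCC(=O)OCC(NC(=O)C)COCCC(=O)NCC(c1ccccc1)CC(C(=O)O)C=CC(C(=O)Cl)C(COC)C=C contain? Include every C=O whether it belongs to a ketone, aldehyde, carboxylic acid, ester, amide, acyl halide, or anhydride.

H2NCO: amide, 1 C=O (running total 1).
CH2COOCH2: ester, 1 C=O (running total 2).
CH2COOCH2: ester, 1 C=O (running total 3).
CH(NHCOCH3): amide, 1 C=O (running total 4).
CH2CONHCH2: amide, 1 C=O (running total 5).
CH(COOH): carboxylic acid, 1 C=O (running total 6).
CH(COCl): acyl halide, 1 C=O (running total 7).

7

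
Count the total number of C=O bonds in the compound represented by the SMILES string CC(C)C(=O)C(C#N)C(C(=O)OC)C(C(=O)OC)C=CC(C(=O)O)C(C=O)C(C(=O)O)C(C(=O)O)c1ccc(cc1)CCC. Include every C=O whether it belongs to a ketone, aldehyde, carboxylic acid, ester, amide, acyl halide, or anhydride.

CO: ketone, 1 C=O (running total 1).
CH(COOCH3): ester, 1 C=O (running total 2).
CH(COOCH3): ester, 1 C=O (running total 3).
CH(COOH): carboxylic acid, 1 C=O (running total 4).
CH(CHO): aldehyde, 1 C=O (running total 5).
CH(COOH): carboxylic acid, 1 C=O (running total 6).
CH(COOH): carboxylic acid, 1 C=O (running total 7).

7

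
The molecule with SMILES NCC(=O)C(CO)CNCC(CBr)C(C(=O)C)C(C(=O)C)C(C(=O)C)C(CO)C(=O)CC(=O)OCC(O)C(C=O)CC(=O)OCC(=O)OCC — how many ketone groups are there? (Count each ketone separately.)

5

Reading the structure from left to right:
  H2NCH2: –NH2 on an sp³ carbon with no adjacent C=O → amine.
  CO: –C(=O)– with carbon on both sides → ketone.
  CH(CH2OH): pendant –CH2OH on an sp³ backbone C → alcohol.
  CH2NHCH2: C–N–C with sp³ carbons and no adjacent C=O → amine (secondary).
  CH(CH2Br): pendant –CH2X: halogen on sp³ carbon → alkyl halide.
  CH(COCH3): pendant –COCH3: carbonyl C bonded to two carbons → ketone.
  CH(COCH3): pendant –COCH3: carbonyl C bonded to two carbons → ketone.
  CH(COCH3): pendant –COCH3: carbonyl C bonded to two carbons → ketone.
  CH(CH2OH): pendant –CH2OH on an sp³ backbone C → alcohol.
  CO: –C(=O)– with carbon on both sides → ketone.
  CH2COOCH2: –C(=O)–O–C with C on the carbonyl side → ester.
  CH(OH): –OH on an sp³ carbon → alcohol (secondary).
  CH(CHO): pendant –CHO: carbonyl C bonded to C and H → aldehyde.
  CH2COOCH2: –C(=O)–O–C with C on the carbonyl side → ester.
  COOCH2CH3: –C(=O)OCH2CH3: carbonyl C bonded to C and to –OEt → ester.
Ketone appears at: CO, CH(COCH3), CH(COCH3), CH(COCH3), CO → 5.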